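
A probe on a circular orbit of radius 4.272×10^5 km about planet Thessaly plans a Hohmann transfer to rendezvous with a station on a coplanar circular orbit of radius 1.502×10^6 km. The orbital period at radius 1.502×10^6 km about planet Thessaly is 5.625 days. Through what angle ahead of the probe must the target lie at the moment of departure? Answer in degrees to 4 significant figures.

φ = 87.36°

From Kepler's third law T² = 4π²r³/μ at r = 1.502×10^6 km, T = 5.625 days = 5.625 × 86400 s = 4.860×10^5 s: μ = 4π²r³/T² = 5.66366×10^8 km³/s².
The Hohmann ellipse has a_t = (r₁ + r₂)/2 = 9.646×10^5 km.
Transfer time t = π√(a_t³/μ) = 1.2506×10^5 s.
The target's mean motion on its circular orbit is ω₂ = √(μ/r₂³) = 1.2928×10^-5 rad/s.
Angle swept by the target during transfer: ω₂·t = 1.6168 rad = 92.64°.
Arrival is 180° from departure on the ellipse, so φ = 180° − 92.64° = 87.36°.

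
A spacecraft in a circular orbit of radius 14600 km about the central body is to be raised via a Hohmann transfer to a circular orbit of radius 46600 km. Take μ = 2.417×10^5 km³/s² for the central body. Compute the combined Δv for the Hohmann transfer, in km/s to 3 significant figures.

Δv = 1.66 km/s

Semi-major axis of the transfer orbit: a_t = (14600 + 46600)/2 = 30600 km.
At r₁ the circular-orbit speed is v₁ = √(μ/r₁) = 4.06876 km/s.
Transfer-orbit speed at r₁ (v² = μ(2/r − 1/a)): v_p = √[μ(2/r₁ − 1/a_t)] = 5.02105 km/s.
First burn Δv₁ = |v_p − v₁| = 0.9523 km/s.
Circular speed at r₂: v₂ = √(μ/r₂) = 2.2774 km/s.
Transfer-orbit speed at r₂: v_a = √[μ(2/r₂ − 1/a_t)] = 1.5731 km/s.
Second burn Δv₂ = |v₂ − v_a| = 0.7043 km/s.
Total Δv = Δv₁ + Δv₂ = 1.657 km/s.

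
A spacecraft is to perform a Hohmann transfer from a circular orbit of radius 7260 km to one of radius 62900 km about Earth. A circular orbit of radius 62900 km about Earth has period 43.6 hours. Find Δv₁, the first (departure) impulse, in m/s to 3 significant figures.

Δv₁ = 2510 m/s

From Kepler's third law T² = 4π²r³/μ at r = 62900 km, T = 43.6 hours = 43.6 × 3600 s = 1.5696×10^5 s: μ = 4π²r³/T² = 3.98780×10^5 km³/s².
Transfer-ellipse semi-major axis a_t = (r₁ + r₂)/2 = (7260 + 62900)/2 = 35080 km.
On the circular orbit at r = 7260 km, v_c = √(μ/r) = 7.411 km/s.
Vis-viva on the transfer ellipse at r = 7260 km gives v_t = √[μ(2/r − 1/a_t)] = 9.924 km/s.
Δv₁ = |v_t − v_c| = |9.924 − 7.411| = 2.513 km/s.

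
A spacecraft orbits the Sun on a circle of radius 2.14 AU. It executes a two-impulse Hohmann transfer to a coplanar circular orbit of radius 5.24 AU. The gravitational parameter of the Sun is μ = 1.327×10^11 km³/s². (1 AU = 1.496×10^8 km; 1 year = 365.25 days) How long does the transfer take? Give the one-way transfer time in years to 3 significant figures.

In km: r₁ = 2.14 × 1.496×10^8 = 3.20144×10^8 km; r₂ = 5.24 × 1.496×10^8 = 7.83904×10^8 km.
Transfer-ellipse semi-major axis a_t = (r₁ + r₂)/2 = (3.20144×10^8 + 7.83904×10^8)/2 = 5.52024×10^8 km.
Half the transfer-orbit period gives t = π√(a_t³/μ) = 1.1185×10^8 s.
Converting: 1.1185×10^8 s ÷ 3.15576×10^7 s/year (365.25 × 86400) = 3.54 years.

t = 3.54 years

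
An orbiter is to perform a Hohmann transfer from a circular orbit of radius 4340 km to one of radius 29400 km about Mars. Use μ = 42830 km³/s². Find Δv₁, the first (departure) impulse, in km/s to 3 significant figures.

Δv₁ = 1.01 km/s

Transfer-ellipse semi-major axis a_t = (r₁ + r₂)/2 = (4340 + 29400)/2 = 16870 km.
On the circular orbit at r = 4340 km, v_c = √(μ/r) = 3.141 km/s.
Vis-viva on the transfer ellipse at r = 4340 km gives v_t = √[μ(2/r − 1/a_t)] = 4.147 km/s.
Δv₁ = |v_t − v_c| = |4.147 − 3.141| = 1.006 km/s.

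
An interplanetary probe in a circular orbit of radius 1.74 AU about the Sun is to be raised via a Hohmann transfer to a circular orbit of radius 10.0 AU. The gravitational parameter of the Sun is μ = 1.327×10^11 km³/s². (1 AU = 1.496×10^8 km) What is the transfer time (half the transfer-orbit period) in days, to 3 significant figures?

In km: r₁ = 1.74 × 1.496×10^8 = 2.60304×10^8 km; r₂ = 10.0 × 1.496×10^8 = 1.496×10^9 km.
Semi-major axis of the transfer orbit: a_t = (2.60304×10^8 + 1.496×10^9)/2 = 8.78152×10^8 km.
Half the transfer-orbit period gives t = π√(a_t³/μ) = 2.244×10^8 s.
Converting: 2.244×10^8 s ÷ 86400 s/day = 2600 days.

t = 2600 days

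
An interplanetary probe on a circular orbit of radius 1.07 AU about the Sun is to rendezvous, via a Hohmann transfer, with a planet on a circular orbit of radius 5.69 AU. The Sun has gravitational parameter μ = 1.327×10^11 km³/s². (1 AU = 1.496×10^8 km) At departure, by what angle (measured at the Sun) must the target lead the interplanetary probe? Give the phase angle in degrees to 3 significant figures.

φ = 97.6°

In km: r₁ = 1.07 × 1.496×10^8 = 1.60072×10^8 km; r₂ = 5.69 × 1.496×10^8 = 8.51224×10^8 km.
The Hohmann ellipse has a_t = (r₁ + r₂)/2 = 5.05648×10^8 km.
The half-period of the transfer ellipse is t = π√(a_t³/μ) = 9.8059×10^7 s.
The target's mean motion on its circular orbit is ω₂ = √(μ/r₂³) = 1.4668×10^-8 rad/s.
Angle swept by the target during transfer: ω₂·t = 1.4383 rad = 82.41°.
Arrival is 180° from departure on the ellipse, so φ = 180° − 82.41° = 97.6°.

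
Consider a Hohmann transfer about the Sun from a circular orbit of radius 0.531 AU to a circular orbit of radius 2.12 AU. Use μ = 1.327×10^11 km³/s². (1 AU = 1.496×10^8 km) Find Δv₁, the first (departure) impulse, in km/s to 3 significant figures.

Δv₁ = 10.8 km/s

In km: r₁ = 0.531 × 1.496×10^8 = 7.94376×10^7 km; r₂ = 2.12 × 1.496×10^8 = 3.17152×10^8 km.
The Hohmann ellipse has a_t = (r₁ + r₂)/2 = 1.982948×10^8 km.
Circular speed at r = 7.94376×10^7 km: v_c = √(μ/r) = 40.87 km/s.
Transfer-orbit speed at the same r (vis-viva, a = a_t): v_t = √[μ(2/r − 1/a_t)] = 51.69 km/s.
Δv₁ = |v_t − v_c| = |51.69 − 40.87| = 10.82 km/s.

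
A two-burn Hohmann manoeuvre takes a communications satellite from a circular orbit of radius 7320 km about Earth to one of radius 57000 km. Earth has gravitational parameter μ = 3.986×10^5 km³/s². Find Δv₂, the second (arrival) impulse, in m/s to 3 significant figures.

Semi-major axis of the transfer orbit: a_t = (7320 + 57000)/2 = 32160 km.
Circular speed at r = 57000 km: v_c = √(μ/r) = 2.6444 km/s.
Vis-viva on the transfer ellipse at r = 57000 km gives v_t = √[μ(2/r − 1/a_t)] = 1.2616 km/s.
Δv₂ = |v_t − v_c| = |1.2616 − 2.6444| = 1.383 km/s.

Δv₂ = 1380 m/s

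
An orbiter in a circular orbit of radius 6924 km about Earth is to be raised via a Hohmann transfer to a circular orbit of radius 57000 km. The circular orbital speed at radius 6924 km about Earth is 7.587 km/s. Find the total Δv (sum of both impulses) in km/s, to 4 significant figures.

From the circular-orbit relation v² = μ/r at r = 6924 km: μ = v²r = (7.587)² × 6924 = 3.98563×10^5 km³/s².
Transfer-ellipse semi-major axis a_t = (r₁ + r₂)/2 = (6924 + 57000)/2 = 31962 km.
At r₁ the circular-orbit speed is v₁ = √(μ/r₁) = 7.58700 km/s.
Transfer-orbit speed at r₁ (vis-viva equation): v_p = √[μ(2/r₁ − 1/a_t)] = 10.1319 km/s.
First burn Δv₁ = |v_p − v₁| = 2.5449 km/s.
At r₂, v₂ = √(μ/r₂) = 2.6443 km/s.
Transfer-orbit speed at r₂: v_a = √[μ(2/r₂ − 1/a_t)] = 1.2308 km/s.
Second burn Δv₂ = |v₂ − v_a| = 1.4135 km/s.
Total Δv = Δv₁ + Δv₂ = 3.958 km/s.

Δv = 3.958 km/s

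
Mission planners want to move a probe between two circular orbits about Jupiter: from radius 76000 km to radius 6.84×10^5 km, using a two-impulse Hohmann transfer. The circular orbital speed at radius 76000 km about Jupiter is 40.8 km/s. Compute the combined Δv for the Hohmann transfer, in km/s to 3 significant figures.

From the circular-orbit relation v² = μ/r at r = 76000 km: μ = v²r = (40.8)² × 76000 = 1.26513×10^8 km³/s².
Transfer-ellipse semi-major axis a_t = (r₁ + r₂)/2 = (76000 + 6.840×10^5)/2 = 3.800×10^5 km.
Circular speed at r₁: v₁ = √(μ/r₁) = √(1.26513×10^8/76000) = 40.80 km/s.
On the transfer ellipse at r₁, vis-viva equation gives v_p = √[μ(2/r₁ − 1/a_t)] = 54.74 km/s.
First burn Δv₁ = |v_p − v₁| = 13.94 km/s.
Circular speed at r₂: v₂ = √(μ/r₂) = 13.60 km/s.
Transfer-orbit speed at r₂: v_a = √[μ(2/r₂ − 1/a_t)] = 6.082 km/s.
Second burn Δv₂ = |v₂ − v_a| = 7.518 km/s.
Δv = Δv₁ + Δv₂ = 13.94 + 7.518 = 21.46 km/s.

Δv = 21.5 km/s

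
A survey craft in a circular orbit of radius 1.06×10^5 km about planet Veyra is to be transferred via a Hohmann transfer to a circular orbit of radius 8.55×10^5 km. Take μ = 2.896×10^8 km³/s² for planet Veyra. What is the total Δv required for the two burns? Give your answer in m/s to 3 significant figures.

Transfer-ellipse semi-major axis a_t = (r₁ + r₂)/2 = (1.060×10^5 + 8.550×10^5)/2 = 4.805×10^5 km.
Circular speed at r₁: v₁ = √(μ/r₁) = √(2.896×10^8/1.060×10^5) = 52.27 km/s.
Transfer-orbit speed at r₁ (v² = μ(2/r − 1/a)): v_p = √[μ(2/r₁ − 1/a_t)] = 69.72 km/s.
First burn Δv₁ = |v_p − v₁| = 17.45 km/s.
Circular speed at r₂: v₂ = √(μ/r₂) = 18.404 km/s.
Transfer-orbit speed at r₂: v_a = √[μ(2/r₂ − 1/a_t)] = 8.6442 km/s.
Second burn Δv₂ = |v₂ − v_a| = 9.760 km/s.
Δv = Δv₁ + Δv₂ = 17.45 + 9.760 = 27.21 km/s.

Δv = 27200 m/s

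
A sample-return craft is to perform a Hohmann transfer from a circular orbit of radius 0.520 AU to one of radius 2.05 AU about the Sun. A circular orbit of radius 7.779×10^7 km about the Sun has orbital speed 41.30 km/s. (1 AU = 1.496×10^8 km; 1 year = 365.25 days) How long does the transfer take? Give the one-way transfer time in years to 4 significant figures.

t = 0.7284 years

From the circular-orbit relation v² = μ/r at r = 7.779×10^7 km: μ = v²r = (41.30)² × 7.779×10^7 = 1.32686×10^11 km³/s².
In km: r₁ = 0.520 × 1.496×10^8 = 7.7792×10^7 km; r₂ = 2.05 × 1.496×10^8 = 3.0668×10^8 km.
Transfer-ellipse semi-major axis a_t = (r₁ + r₂)/2 = (7.7792×10^7 + 3.0668×10^8)/2 = 1.92236×10^8 km.
Half the transfer-orbit period gives t = π√(a_t³/μ) = 2.2987×10^7 s.
Converting: 2.2987×10^7 s ÷ 3.15576×10^7 s/year (365.25 × 86400) = 0.7284 years.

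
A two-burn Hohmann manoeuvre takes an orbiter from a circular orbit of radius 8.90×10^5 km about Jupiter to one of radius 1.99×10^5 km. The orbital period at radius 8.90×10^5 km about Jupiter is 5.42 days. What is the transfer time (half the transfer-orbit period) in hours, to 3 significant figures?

t = 31.1 hours

From Kepler's third law T² = 4π²r³/μ at r = 8.90×10^5 km, T = 5.42 days = 5.42 × 86400 s = 4.68288×10^5 s: μ = 4π²r³/T² = 1.26912×10^8 km³/s².
The Hohmann ellipse has a_t = (r₁ + r₂)/2 = 5.445×10^5 km.
Half the transfer-orbit period gives t = π√(a_t³/μ) = 1.120×10^5 s.
Converting: 1.120×10^5 s ÷ 3600 s/hour = 31.1 hours.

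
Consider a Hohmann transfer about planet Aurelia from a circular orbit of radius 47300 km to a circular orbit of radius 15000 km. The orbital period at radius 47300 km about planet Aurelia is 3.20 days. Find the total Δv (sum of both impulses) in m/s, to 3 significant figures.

From Kepler's third law T² = 4π²r³/μ at r = 47300 km, T = 3.20 days = 3.20 × 86400 s = 2.7648×10^5 s: μ = 4π²r³/T² = 54653.2 km³/s².
Transfer-ellipse semi-major axis a_t = (r₁ + r₂)/2 = (47300 + 15000)/2 = 31150 km.
Circular speed at r₁: v₁ = √(μ/r₁) = √(54653.2/47300) = 1.0749 km/s.
Transfer-orbit speed at r₁ (vis-viva): v_a = √[μ(2/r₁ − 1/a_t)] = 0.74592 km/s.
First burn Δv₁ = |v_a − v₁| = 0.3290 km/s.
At r₂, v₂ = √(μ/r₂) = 1.9088 km/s.
Transfer-orbit speed at r₂: v_p = √[μ(2/r₂ − 1/a_t)] = 2.3521 km/s.
Second burn Δv₂ = |v₂ − v_p| = 0.4433 km/s.
Δv = Δv₁ + Δv₂ = 0.3290 + 0.4433 = 0.7723 km/s.

Δv = 772 m/s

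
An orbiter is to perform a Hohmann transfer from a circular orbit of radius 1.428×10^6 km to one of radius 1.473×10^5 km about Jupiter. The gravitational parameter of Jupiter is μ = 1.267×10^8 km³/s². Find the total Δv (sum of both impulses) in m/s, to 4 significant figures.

Semi-major axis of the transfer orbit: a_t = (1.428×10^6 + 1.473×10^5)/2 = 7.8765×10^5 km.
At r₁ the circular-orbit speed is v₁ = √(μ/r₁) = 9.419 km/s.
Transfer-orbit speed at r₁ (v² = μ(2/r − 1/a)): v_a = √[μ(2/r₁ − 1/a_t)] = 4.073 km/s.
First burn Δv₁ = |v_a − v₁| = 5.346 km/s.
Circular speed at r₂: v₂ = √(μ/r₂) = 29.33 km/s.
Transfer-orbit speed at r₂: v_p = √[μ(2/r₂ − 1/a_t)] = 39.49 km/s.
Second burn Δv₂ = |v₂ − v_p| = 10.16 km/s.
Δv = Δv₁ + Δv₂ = 5.346 + 10.16 = 15.51 km/s.

Δv = 15510 m/s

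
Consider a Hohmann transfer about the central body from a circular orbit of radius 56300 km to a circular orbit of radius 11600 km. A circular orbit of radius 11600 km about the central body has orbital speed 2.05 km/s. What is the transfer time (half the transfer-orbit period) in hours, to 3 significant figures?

t = 24.7 hours

From the circular-orbit relation v² = μ/r at r = 11600 km: μ = v²r = (2.05)² × 11600 = 48749.0 km³/s².
Transfer-ellipse semi-major axis a_t = (r₁ + r₂)/2 = (56300 + 11600)/2 = 33950 km.
Transfer time t = π√(a_t³/μ) = π√((33950)³ / 48749.0) = 89010 s.
Converting: 89010 s ÷ 3600 s/hour = 24.7 hours.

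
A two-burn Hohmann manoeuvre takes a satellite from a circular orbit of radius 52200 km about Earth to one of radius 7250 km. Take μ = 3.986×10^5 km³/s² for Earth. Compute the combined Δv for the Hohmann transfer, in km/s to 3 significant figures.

Δv = 3.81 km/s

The Hohmann ellipse has a_t = (r₁ + r₂)/2 = 29725 km.
At r₁ the circular-orbit speed is v₁ = √(μ/r₁) = 2.7633 km/s.
Transfer-orbit speed at r₁ (vis-viva): v_a = √[μ(2/r₁ − 1/a_t)] = 1.3647 km/s.
First burn Δv₁ = |v_a − v₁| = 1.399 km/s.
Circular speed at r₂: v₂ = √(μ/r₂) = 7.415 km/s.
Transfer-orbit speed at r₂: v_p = √[μ(2/r₂ − 1/a_t)] = 9.826 km/s.
Second burn Δv₂ = |v₂ − v_p| = 2.411 km/s.
Δv = Δv₁ + Δv₂ = 1.399 + 2.411 = 3.810 km/s.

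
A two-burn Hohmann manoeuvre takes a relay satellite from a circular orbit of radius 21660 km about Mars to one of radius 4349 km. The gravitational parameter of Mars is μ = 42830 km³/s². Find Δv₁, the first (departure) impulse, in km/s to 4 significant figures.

Semi-major axis of the transfer orbit: a_t = (21660 + 4349)/2 = 13004.5 km.
On the circular orbit at r = 21660 km, v_c = √(μ/r) = 1.4062 km/s.
Transfer-orbit speed at the same r (vis-viva, a = a_t): v_t = √[μ(2/r − 1/a_t)] = 0.81319 km/s.
Δv₁ = |v_t − v_c| = |0.81319 − 1.4062| = 0.5930 km/s.

Δv₁ = 0.5930 km/s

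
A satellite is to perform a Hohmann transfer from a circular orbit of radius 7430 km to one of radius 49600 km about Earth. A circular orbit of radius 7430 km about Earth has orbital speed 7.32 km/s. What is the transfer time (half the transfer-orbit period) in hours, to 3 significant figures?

t = 6.66 hours

From the circular-orbit relation v² = μ/r at r = 7430 km: μ = v²r = (7.32)² × 7430 = 3.98117×10^5 km³/s².
Transfer-ellipse semi-major axis a_t = (r₁ + r₂)/2 = (7430 + 49600)/2 = 28515 km.
Transfer time t = π√(a_t³/μ) = π√((28515)³ / 3.98117×10^5) = 23970 s.
Converting: 23970 s ÷ 3600 s/hour = 6.66 hours.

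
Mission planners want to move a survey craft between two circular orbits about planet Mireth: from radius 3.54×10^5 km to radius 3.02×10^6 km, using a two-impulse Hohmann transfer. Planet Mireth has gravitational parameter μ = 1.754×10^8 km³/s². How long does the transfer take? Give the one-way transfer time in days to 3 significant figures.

t = 6.02 days

Semi-major axis of the transfer orbit: a_t = (3.540×10^5 + 3.020×10^6)/2 = 1.687×10^6 km.
Transfer time t = π√(a_t³/μ) = π√((1.687×10^6)³ / 1.754×10^8) = 5.198×10^5 s.
Converting: 5.198×10^5 s ÷ 86400 s/day = 6.02 days.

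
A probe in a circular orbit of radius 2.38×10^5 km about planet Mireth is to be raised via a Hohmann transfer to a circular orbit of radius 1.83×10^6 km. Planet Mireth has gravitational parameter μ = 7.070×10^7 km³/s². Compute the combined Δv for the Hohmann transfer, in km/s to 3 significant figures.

Δv = 8.93 km/s

Transfer-ellipse semi-major axis a_t = (r₁ + r₂)/2 = (2.380×10^5 + 1.830×10^6)/2 = 1.034×10^6 km.
Circular speed at r₁: v₁ = √(μ/r₁) = √(7.070×10^7/2.380×10^5) = 17.2354 km/s.
Transfer-orbit speed at r₁ (vis-viva): v_p = √[μ(2/r₁ − 1/a_t)] = 22.9291 km/s.
First burn Δv₁ = |v_p − v₁| = 5.6937 km/s.
At r₂, v₂ = √(μ/r₂) = 6.2156 km/s.
Transfer-orbit speed at r₂: v_a = √[μ(2/r₂ − 1/a_t)] = 2.9820 km/s.
Second burn Δv₂ = |v₂ − v_a| = 3.2336 km/s.
Total Δv = Δv₁ + Δv₂ = 8.927 km/s.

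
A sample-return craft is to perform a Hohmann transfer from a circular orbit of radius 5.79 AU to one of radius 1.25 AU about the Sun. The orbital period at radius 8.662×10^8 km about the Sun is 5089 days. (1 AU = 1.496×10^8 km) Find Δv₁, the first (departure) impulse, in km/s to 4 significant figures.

From Kepler's third law T² = 4π²r³/μ at r = 8.662×10^8 km, T = 5089 days = 5089 × 86400 s = 4.396896×10^8 s: μ = 4π²r³/T² = 1.32716×10^11 km³/s².
In km: r₁ = 5.79 × 1.496×10^8 = 8.66184×10^8 km; r₂ = 1.25 × 1.496×10^8 = 1.870×10^8 km.
Semi-major axis of the transfer orbit: a_t = (8.66184×10^8 + 1.870×10^8)/2 = 5.26592×10^8 km.
On the circular orbit at r = 8.66184×10^8 km, v_c = √(μ/r) = 12.378 km/s.
Vis-viva on the transfer ellipse at r = 8.66184×10^8 km gives v_t = √[μ(2/r − 1/a_t)] = 7.3763 km/s.
Δv₁ = |v_t − v_c| = |7.3763 − 12.378| = 5.002 km/s.

Δv₁ = 5.002 km/s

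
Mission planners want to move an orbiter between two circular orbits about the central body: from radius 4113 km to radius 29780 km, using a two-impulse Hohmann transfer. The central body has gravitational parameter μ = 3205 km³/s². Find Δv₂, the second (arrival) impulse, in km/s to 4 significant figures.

Semi-major axis of the transfer orbit: a_t = (4113 + 29780)/2 = 16946.5 km.
On the circular orbit at r = 29780 km, v_c = √(μ/r) = 0.32806 km/s.
Vis-viva on the transfer ellipse at r = 29780 km gives v_t = √[μ(2/r − 1/a_t)] = 0.16162 km/s.
Δv₂ = |v_t − v_c| = |0.16162 − 0.32806| = 0.1664 km/s.

Δv₂ = 0.1664 km/s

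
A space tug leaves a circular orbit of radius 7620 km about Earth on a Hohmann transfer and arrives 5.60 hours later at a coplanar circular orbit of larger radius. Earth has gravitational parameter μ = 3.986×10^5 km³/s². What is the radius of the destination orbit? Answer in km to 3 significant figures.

r₂ = 43200 km

Transfer time t = 5.60 hours = 20160 s, and t = π√(a_t³/μ).
So a_t = (μ t²/π²)^(1/3) = (3.986×10^5 × (20160)² / π²)^(1/3) = 25414 km.
Since a_t = (r₁ + r₂)/2, r₂ = 2a_t − r₁ = 2×25414 − 7620 = 43208 km.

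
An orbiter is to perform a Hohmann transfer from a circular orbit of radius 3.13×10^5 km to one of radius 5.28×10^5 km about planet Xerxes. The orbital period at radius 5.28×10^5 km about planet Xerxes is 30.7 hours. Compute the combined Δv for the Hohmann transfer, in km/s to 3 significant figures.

Δv = 8.82 km/s

From Kepler's third law T² = 4π²r³/μ at r = 5.28×10^5 km, T = 30.7 hours = 30.7 × 3600 s = 1.1052×10^5 s: μ = 4π²r³/T² = 4.75751×10^8 km³/s².
Semi-major axis of the transfer orbit: a_t = (3.130×10^5 + 5.280×10^5)/2 = 4.205×10^5 km.
Circular speed at r₁: v₁ = √(μ/r₁) = √(4.75751×10^8/3.130×10^5) = 38.99 km/s.
Transfer-orbit speed at r₁ (v² = μ(2/r − 1/a)): v_p = √[μ(2/r₁ − 1/a_t)] = 43.69 km/s.
First burn Δv₁ = |v_p − v₁| = 4.700 km/s.
At r₂, v₂ = √(μ/r₂) = 30.02 km/s.
Transfer-orbit speed at r₂: v_a = √[μ(2/r₂ − 1/a_t)] = 25.90 km/s.
Second burn Δv₂ = |v₂ − v_a| = 4.120 km/s.
Δv = Δv₁ + Δv₂ = 4.700 + 4.120 = 8.820 km/s.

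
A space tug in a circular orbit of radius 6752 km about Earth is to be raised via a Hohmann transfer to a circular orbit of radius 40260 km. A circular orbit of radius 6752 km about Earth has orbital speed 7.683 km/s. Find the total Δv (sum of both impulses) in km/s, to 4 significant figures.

From the circular-orbit relation v² = μ/r at r = 6752 km: μ = v²r = (7.683)² × 6752 = 3.98560×10^5 km³/s².
The Hohmann ellipse has a_t = (r₁ + r₂)/2 = 23506 km.
At r₁ the circular-orbit speed is v₁ = √(μ/r₁) = 7.6830 km/s.
On the transfer ellipse at r₁, vis-viva equation gives v_p = √[μ(2/r₁ − 1/a_t)] = 10.055 km/s.
First burn Δv₁ = |v_p − v₁| = 2.372 km/s.
Circular speed at r₂: v₂ = √(μ/r₂) = 3.146 km/s.
Transfer-orbit speed at r₂: v_a = √[μ(2/r₂ − 1/a_t)] = 1.686 km/s.
Second burn Δv₂ = |v₂ − v_a| = 1.460 km/s.
Total Δv = Δv₁ + Δv₂ = 3.832 km/s.

Δv = 3.832 km/s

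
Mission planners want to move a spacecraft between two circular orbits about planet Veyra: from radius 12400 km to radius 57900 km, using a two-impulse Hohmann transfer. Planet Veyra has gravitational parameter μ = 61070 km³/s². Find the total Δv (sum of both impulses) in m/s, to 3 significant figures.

Δv = 1050 m/s

Semi-major axis of the transfer orbit: a_t = (12400 + 57900)/2 = 35150 km.
Circular speed at r₁: v₁ = √(μ/r₁) = √(61070/12400) = 2.219 km/s.
Transfer-orbit speed at r₁ (v² = μ(2/r − 1/a)): v_p = √[μ(2/r₁ − 1/a_t)] = 2.848 km/s.
First burn Δv₁ = |v_p − v₁| = 0.6290 km/s.
At r₂, v₂ = √(μ/r₂) = 1.027 km/s.
Transfer-orbit speed at r₂: v_a = √[μ(2/r₂ − 1/a_t)] = 0.6100 km/s.
Second burn Δv₂ = |v₂ − v_a| = 0.4170 km/s.
Δv = Δv₁ + Δv₂ = 0.6290 + 0.4170 = 1.046 km/s.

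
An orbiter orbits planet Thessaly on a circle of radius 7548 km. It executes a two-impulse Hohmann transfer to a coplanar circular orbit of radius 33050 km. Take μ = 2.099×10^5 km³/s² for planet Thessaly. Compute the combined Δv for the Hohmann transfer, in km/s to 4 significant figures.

Semi-major axis of the transfer orbit: a_t = (7548 + 33050)/2 = 20299 km.
Circular speed at r₁: v₁ = √(μ/r₁) = √(2.099×10^5/7548) = 5.2734 km/s.
On the transfer ellipse at r₁, v² = μ(2/r − 1/a) gives v_p = √[μ(2/r₁ − 1/a_t)] = 6.7288 km/s.
First burn Δv₁ = |v_p − v₁| = 1.4554 km/s.
At r₂, v₂ = √(μ/r₂) = 2.52012 km/s.
Transfer-orbit speed at r₂: v_a = √[μ(2/r₂ − 1/a_t)] = 1.53674 km/s.
Second burn Δv₂ = |v₂ − v_a| = 0.98338 km/s.
Total Δv = Δv₁ + Δv₂ = 2.439 km/s.

Δv = 2.439 km/s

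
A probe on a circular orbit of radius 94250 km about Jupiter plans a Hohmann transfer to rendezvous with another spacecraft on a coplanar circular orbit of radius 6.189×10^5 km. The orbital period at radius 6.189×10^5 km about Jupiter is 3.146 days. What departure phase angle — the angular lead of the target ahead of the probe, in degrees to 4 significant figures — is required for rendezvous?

From Kepler's third law T² = 4π²r³/μ at r = 6.189×10^5 km, T = 3.146 days = 3.146 × 86400 s = 2.718144×10^5 s: μ = 4π²r³/T² = 1.26671×10^8 km³/s².
Transfer-ellipse semi-major axis a_t = (r₁ + r₂)/2 = (94250 + 6.189×10^5)/2 = 3.56575×10^5 km.
Transfer time t = π√(a_t³/μ) = 59430 s.
Target angular speed ω₂ = √(μ/r₂³) = 2.312×10^-5 rad/s.
Angle swept by the target during transfer: ω₂·t = 1.374 rad = 78.72°.
Arrival is 180° from departure on the ellipse, so φ = 180° − 78.72° = 101.3°.

φ = 101.3°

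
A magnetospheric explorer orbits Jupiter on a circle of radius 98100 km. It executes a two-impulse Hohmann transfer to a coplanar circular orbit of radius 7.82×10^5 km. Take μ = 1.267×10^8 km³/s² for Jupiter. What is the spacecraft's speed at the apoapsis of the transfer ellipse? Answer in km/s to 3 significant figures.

v = 6.01 km/s

The Hohmann ellipse has a_t = (r₁ + r₂)/2 = 4.4005×10^5 km.
The apoapsis of the transfer ellipse is at r = 7.820×10^5 km.
Vis-viva: v = √[μ(2/r − 1/a_t)] = √[1.267×10^8 × (2/7.820×10^5 − 1/4.4005×10^5)] = 6.010 km/s.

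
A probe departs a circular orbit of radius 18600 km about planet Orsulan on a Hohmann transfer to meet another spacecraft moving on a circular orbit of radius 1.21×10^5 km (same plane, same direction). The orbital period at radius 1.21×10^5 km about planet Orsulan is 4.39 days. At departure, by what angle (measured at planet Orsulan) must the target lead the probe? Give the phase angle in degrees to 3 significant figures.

From Kepler's third law T² = 4π²r³/μ at r = 1.21×10^5 km, T = 4.39 days = 4.39 × 86400 s = 3.79296×10^5 s: μ = 4π²r³/T² = 4.86138×10^5 km³/s².
Transfer-ellipse semi-major axis a_t = (r₁ + r₂)/2 = (18600 + 1.210×10^5)/2 = 69800 km.
Transfer time t = π√(a_t³/μ) = 83091 s.
Target angular speed ω₂ = √(μ/r₂³) = 1.6565×10^-5 rad/s.
Angle swept by the target during transfer: ω₂·t = 1.3764 rad = 78.86°.
Arrival is 180° from departure on the ellipse, so φ = 180° − 78.86° = 101°.

φ = 101°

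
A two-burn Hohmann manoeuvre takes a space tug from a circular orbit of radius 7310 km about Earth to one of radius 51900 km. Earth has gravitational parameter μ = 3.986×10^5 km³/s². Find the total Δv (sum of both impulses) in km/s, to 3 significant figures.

Δv = 3.79 km/s

The Hohmann ellipse has a_t = (r₁ + r₂)/2 = 29605 km.
At r₁ the circular-orbit speed is v₁ = √(μ/r₁) = 7.384 km/s.
Transfer-orbit speed at r₁ (vis-viva): v_p = √[μ(2/r₁ − 1/a_t)] = 9.777 km/s.
First burn Δv₁ = |v_p − v₁| = 2.393 km/s.
Circular speed at r₂: v₂ = √(μ/r₂) = 2.771 km/s.
Transfer-orbit speed at r₂: v_a = √[μ(2/r₂ − 1/a_t)] = 1.377 km/s.
Second burn Δv₂ = |v₂ − v_a| = 1.394 km/s.
Δv = Δv₁ + Δv₂ = 2.393 + 1.394 = 3.787 km/s.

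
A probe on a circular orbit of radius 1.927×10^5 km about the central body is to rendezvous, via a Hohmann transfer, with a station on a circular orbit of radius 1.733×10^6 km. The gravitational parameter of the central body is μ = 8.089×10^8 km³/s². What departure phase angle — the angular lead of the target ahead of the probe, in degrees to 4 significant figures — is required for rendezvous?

The Hohmann ellipse has a_t = (r₁ + r₂)/2 = 9.6285×10^5 km.
The half-period of the transfer ellipse is t = π√(a_t³/μ) = 1.0436×10^5 s.
The target's mean motion on its circular orbit is ω₂ = √(μ/r₂³) = 1.2467×10^-5 rad/s.
Angle swept by the target during transfer: ω₂·t = 1.301 rad = 74.54°.
The probe traverses 180° on the transfer ellipse, so the target must lead by 180° − 74.54° = 105.5°.

φ = 105.5°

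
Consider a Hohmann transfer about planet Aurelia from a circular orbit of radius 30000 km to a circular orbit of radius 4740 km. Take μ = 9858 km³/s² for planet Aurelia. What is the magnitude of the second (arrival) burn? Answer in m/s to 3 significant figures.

Semi-major axis of the transfer orbit: a_t = (30000 + 4740)/2 = 17370 km.
Circular speed at r = 4740 km: v_c = √(μ/r) = 1.4421 km/s.
Transfer-orbit speed at the same r (vis-viva, a = a_t): v_t = √[μ(2/r − 1/a_t)] = 1.8952 km/s.
Δv₂ = |v_t − v_c| = |1.8952 − 1.4421| = 0.4531 km/s.

Δv₂ = 453 m/s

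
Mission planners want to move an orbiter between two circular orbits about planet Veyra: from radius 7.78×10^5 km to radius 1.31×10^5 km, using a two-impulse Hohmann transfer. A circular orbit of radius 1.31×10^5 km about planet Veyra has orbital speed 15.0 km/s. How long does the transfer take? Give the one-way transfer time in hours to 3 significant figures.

From the circular-orbit relation v² = μ/r at r = 1.31×10^5 km: μ = v²r = (15.0)² × 1.31×10^5 = 2.94750×10^7 km³/s².
Transfer-ellipse semi-major axis a_t = (r₁ + r₂)/2 = (7.780×10^5 + 1.310×10^5)/2 = 4.545×10^5 km.
Half the transfer-orbit period gives t = π√(a_t³/μ) = 1.7731×10^5 s.
Converting: 1.7731×10^5 s ÷ 3600 s/hour = 49.3 hours.

t = 49.3 hours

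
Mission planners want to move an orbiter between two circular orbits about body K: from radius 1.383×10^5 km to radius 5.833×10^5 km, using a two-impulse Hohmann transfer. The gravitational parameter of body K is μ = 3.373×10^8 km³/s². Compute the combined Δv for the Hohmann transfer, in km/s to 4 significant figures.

Δv = 22.57 km/s

Transfer-ellipse semi-major axis a_t = (r₁ + r₂)/2 = (1.383×10^5 + 5.833×10^5)/2 = 3.608×10^5 km.
At r₁ the circular-orbit speed is v₁ = √(μ/r₁) = 49.385 km/s.
Transfer-orbit speed at r₁ (v² = μ(2/r − 1/a)): v_p = √[μ(2/r₁ − 1/a_t)] = 62.793 km/s.
First burn Δv₁ = |v_p − v₁| = 13.41 km/s.
At r₂, v₂ = √(μ/r₂) = 24.047 km/s.
Transfer-orbit speed at r₂: v_a = √[μ(2/r₂ − 1/a_t)] = 14.888 km/s.
Second burn Δv₂ = |v₂ − v_a| = 9.159 km/s.
Δv = Δv₁ + Δv₂ = 13.41 + 9.159 = 22.57 km/s.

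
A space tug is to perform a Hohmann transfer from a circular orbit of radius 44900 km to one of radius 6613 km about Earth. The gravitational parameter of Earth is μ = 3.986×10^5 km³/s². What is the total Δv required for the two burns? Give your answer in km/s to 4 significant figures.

Transfer-ellipse semi-major axis a_t = (r₁ + r₂)/2 = (44900 + 6613)/2 = 25756.5 km.
At r₁ the circular-orbit speed is v₁ = √(μ/r₁) = 2.980 km/s.
Transfer-orbit speed at r₁ (vis-viva equation): v_a = √[μ(2/r₁ − 1/a_t)] = 1.510 km/s.
First burn Δv₁ = |v_a − v₁| = 1.470 km/s.
At r₂, v₂ = √(μ/r₂) = 7.7637 km/s.
Transfer-orbit speed at r₂: v_p = √[μ(2/r₂ − 1/a_t)] = 10.251 km/s.
Second burn Δv₂ = |v₂ − v_p| = 2.487 km/s.
Total Δv = Δv₁ + Δv₂ = 3.957 km/s.

Δv = 3.957 km/s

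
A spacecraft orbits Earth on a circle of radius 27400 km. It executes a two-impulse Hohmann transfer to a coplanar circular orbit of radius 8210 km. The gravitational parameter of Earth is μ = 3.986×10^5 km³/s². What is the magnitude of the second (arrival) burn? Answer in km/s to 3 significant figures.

Semi-major axis of the transfer orbit: a_t = (27400 + 8210)/2 = 17805 km.
Circular speed at r = 8210 km: v_c = √(μ/r) = 6.968 km/s.
Vis-viva on the transfer ellipse at r = 8210 km gives v_t = √[μ(2/r − 1/a_t)] = 8.644 km/s.
Δv₂ = |v_t − v_c| = |8.644 − 6.968| = 1.676 km/s.

Δv₂ = 1.68 km/s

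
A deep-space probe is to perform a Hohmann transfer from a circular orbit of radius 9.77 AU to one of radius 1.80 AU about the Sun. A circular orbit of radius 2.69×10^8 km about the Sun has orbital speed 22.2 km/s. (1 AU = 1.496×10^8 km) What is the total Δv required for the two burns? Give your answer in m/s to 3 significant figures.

From the circular-orbit relation v² = μ/r at r = 2.69×10^8 km: μ = v²r = (22.2)² × 2.69×10^8 = 1.32574×10^11 km³/s².
In km: r₁ = 9.77 × 1.496×10^8 = 1.461592×10^9 km; r₂ = 1.80 × 1.496×10^8 = 2.6928×10^8 km.
The Hohmann ellipse has a_t = (r₁ + r₂)/2 = 8.65436×10^8 km.
At r₁ the circular-orbit speed is v₁ = √(μ/r₁) = 9.524 km/s.
On the transfer ellipse at r₁, vis-viva gives v_a = √[μ(2/r₁ − 1/a_t)] = 5.313 km/s.
First burn Δv₁ = |v_a − v₁| = 4.211 km/s.
Circular speed at r₂: v₂ = √(μ/r₂) = 22.188 km/s.
Transfer-orbit speed at r₂: v_p = √[μ(2/r₂ − 1/a_t)] = 28.835 km/s.
Second burn Δv₂ = |v₂ − v_p| = 6.647 km/s.
Δv = Δv₁ + Δv₂ = 4.211 + 6.647 = 10.86 km/s.

Δv = 10900 m/s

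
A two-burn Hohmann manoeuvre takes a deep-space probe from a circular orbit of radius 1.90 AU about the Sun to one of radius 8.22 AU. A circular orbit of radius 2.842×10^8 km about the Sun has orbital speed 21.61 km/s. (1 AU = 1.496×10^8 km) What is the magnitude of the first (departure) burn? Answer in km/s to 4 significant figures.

From the circular-orbit relation v² = μ/r at r = 2.842×10^8 km: μ = v²r = (21.61)² × 2.842×10^8 = 1.32719×10^11 km³/s².
In km: r₁ = 1.90 × 1.496×10^8 = 2.8424×10^8 km; r₂ = 8.22 × 1.496×10^8 = 1.229712×10^9 km.
The Hohmann ellipse has a_t = (r₁ + r₂)/2 = 7.56976×10^8 km.
On the circular orbit at r = 2.8424×10^8 km, v_c = √(μ/r) = 21.608 km/s.
Vis-viva on the transfer ellipse at r = 2.8424×10^8 km gives v_t = √[μ(2/r − 1/a_t)] = 27.541 km/s.
Δv₁ = |v_t − v_c| = |27.541 − 21.608| = 5.933 km/s.

Δv₁ = 5.933 km/s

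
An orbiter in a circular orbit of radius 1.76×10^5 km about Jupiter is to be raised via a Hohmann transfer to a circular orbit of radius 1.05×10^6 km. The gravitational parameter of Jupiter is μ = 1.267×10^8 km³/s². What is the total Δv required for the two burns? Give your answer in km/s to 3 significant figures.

Δv = 13.4 km/s

The Hohmann ellipse has a_t = (r₁ + r₂)/2 = 6.130×10^5 km.
At r₁ the circular-orbit speed is v₁ = √(μ/r₁) = 26.8307 km/s.
On the transfer ellipse at r₁, v² = μ(2/r − 1/a) gives v_p = √[μ(2/r₁ − 1/a_t)] = 35.1153 km/s.
First burn Δv₁ = |v_p − v₁| = 8.285 km/s.
At r₂, v₂ = √(μ/r₂) = 10.985 km/s.
Transfer-orbit speed at r₂: v_a = √[μ(2/r₂ − 1/a_t)] = 5.8860 km/s.
Second burn Δv₂ = |v₂ − v_a| = 5.099 km/s.
Δv = Δv₁ + Δv₂ = 8.285 + 5.099 = 13.38 km/s.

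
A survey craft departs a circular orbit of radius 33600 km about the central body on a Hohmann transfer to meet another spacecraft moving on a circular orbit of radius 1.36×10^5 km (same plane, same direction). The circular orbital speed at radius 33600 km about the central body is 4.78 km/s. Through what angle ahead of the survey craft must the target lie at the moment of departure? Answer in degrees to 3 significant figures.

φ = 91.4°

From the circular-orbit relation v² = μ/r at r = 33600 km: μ = v²r = (4.78)² × 33600 = 7.67706×10^5 km³/s².
Semi-major axis of the transfer orbit: a_t = (33600 + 1.360×10^5)/2 = 84800 km.
Transfer time t = π√(a_t³/μ) = 88540 s.
Target angular speed ω₂ = √(μ/r₂³) = 1.747×10^-5 rad/s.
Angle swept by the target during transfer: ω₂·t = 1.5468 rad = 88.63°.
The survey craft traverses 180° on the transfer ellipse, so the target must lead by 180° − 88.63° = 91.4°.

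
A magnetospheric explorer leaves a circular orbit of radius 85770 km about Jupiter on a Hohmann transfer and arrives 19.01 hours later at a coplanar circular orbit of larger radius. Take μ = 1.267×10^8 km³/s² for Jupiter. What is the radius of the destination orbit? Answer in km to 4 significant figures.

Transfer time t = 19.01 hours = 68436 s, and t = π√(a_t³/μ).
So a_t = (μ t²/π²)^(1/3) = (1.267×10^8 × (68436)² / π²)^(1/3) = 3.91756×10^5 km.
Since a_t = (r₁ + r₂)/2, r₂ = 2a_t − r₁ = 2×3.91756×10^5 − 85770 = 6.97742×10^5 km.

r₂ = 6.977×10^5 km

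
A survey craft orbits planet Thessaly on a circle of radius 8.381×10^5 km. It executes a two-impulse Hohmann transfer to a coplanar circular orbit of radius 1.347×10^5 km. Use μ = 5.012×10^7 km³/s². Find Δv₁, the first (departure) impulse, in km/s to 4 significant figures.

Δv₁ = 3.664 km/s

Semi-major axis of the transfer orbit: a_t = (8.381×10^5 + 1.347×10^5)/2 = 4.864×10^5 km.
Circular speed at r = 8.381×10^5 km: v_c = √(μ/r) = 7.7332 km/s.
Transfer-orbit speed at the same r (vis-viva, a = a_t): v_t = √[μ(2/r − 1/a_t)] = 4.0695 km/s.
Δv₁ = |v_t − v_c| = |4.0695 − 7.7332| = 3.664 km/s.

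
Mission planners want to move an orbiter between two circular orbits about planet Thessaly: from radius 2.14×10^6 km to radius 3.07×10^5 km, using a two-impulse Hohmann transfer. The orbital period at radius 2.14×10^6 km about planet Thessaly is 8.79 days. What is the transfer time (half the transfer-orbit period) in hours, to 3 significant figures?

From Kepler's third law T² = 4π²r³/μ at r = 2.14×10^6 km, T = 8.79 days = 8.79 × 86400 s = 7.59456×10^5 s: μ = 4π²r³/T² = 6.70804×10^8 km³/s².
The Hohmann ellipse has a_t = (r₁ + r₂)/2 = 1.2235×10^6 km.
Half the transfer-orbit period gives t = π√(a_t³/μ) = 1.642×10^5 s.
Converting: 1.642×10^5 s ÷ 3600 s/hour = 45.6 hours.

t = 45.6 hours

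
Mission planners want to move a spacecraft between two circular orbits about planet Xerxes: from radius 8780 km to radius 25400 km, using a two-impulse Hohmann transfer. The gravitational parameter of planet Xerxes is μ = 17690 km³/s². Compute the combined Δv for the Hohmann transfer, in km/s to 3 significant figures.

Δv = 0.547 km/s

Semi-major axis of the transfer orbit: a_t = (8780 + 25400)/2 = 17090 km.
At r₁ the circular-orbit speed is v₁ = √(μ/r₁) = 1.419 km/s.
On the transfer ellipse at r₁, vis-viva gives v_p = √[μ(2/r₁ − 1/a_t)] = 1.730 km/s.
First burn Δv₁ = |v_p − v₁| = 0.3110 km/s.
At r₂, v₂ = √(μ/r₂) = 0.83454 km/s.
Transfer-orbit speed at r₂: v_a = √[μ(2/r₂ − 1/a_t)] = 0.59817 km/s.
Second burn Δv₂ = |v₂ − v_a| = 0.2364 km/s.
Total Δv = Δv₁ + Δv₂ = 0.5474 km/s.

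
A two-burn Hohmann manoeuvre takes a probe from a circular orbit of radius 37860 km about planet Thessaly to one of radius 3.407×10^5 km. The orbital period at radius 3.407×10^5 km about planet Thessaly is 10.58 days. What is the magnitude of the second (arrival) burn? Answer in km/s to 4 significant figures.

Δv₂ = 1.294 km/s

From Kepler's third law T² = 4π²r³/μ at r = 3.407×10^5 km, T = 10.58 days = 10.58 × 86400 s = 9.14112×10^5 s: μ = 4π²r³/T² = 1.86843×10^6 km³/s².
Transfer-ellipse semi-major axis a_t = (r₁ + r₂)/2 = (37860 + 3.407×10^5)/2 = 1.8928×10^5 km.
On the circular orbit at r = 3.407×10^5 km, v_c = √(μ/r) = 2.34182 km/s.
Transfer-orbit speed at the same r (vis-viva, a = a_t): v_t = √[μ(2/r − 1/a_t)] = 1.04735 km/s.
Δv₂ = |v_t − v_c| = |1.04735 − 2.34182| = 1.294 km/s.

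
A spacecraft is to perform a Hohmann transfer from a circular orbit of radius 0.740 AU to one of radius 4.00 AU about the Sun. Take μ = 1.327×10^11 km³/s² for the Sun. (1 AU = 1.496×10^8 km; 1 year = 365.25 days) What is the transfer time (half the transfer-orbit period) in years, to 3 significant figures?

t = 1.82 years

In km: r₁ = 0.740 × 1.496×10^8 = 1.10704×10^8 km; r₂ = 4.00 × 1.496×10^8 = 5.984×10^8 km.
The Hohmann ellipse has a_t = (r₁ + r₂)/2 = 3.54552×10^8 km.
By Kepler's third law the transfer-orbit period is T = 2π√(a_t³/μ), so t = T/2 = 5.758×10^7 s.
Converting: 5.758×10^7 s ÷ 3.15576×10^7 s/year (365.25 × 86400) = 1.82 years.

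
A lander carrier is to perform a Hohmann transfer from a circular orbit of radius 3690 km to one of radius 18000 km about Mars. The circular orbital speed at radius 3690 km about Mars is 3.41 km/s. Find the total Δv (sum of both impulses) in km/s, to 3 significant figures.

From the circular-orbit relation v² = μ/r at r = 3690 km: μ = v²r = (3.41)² × 3690 = 42907.7 km³/s².
Transfer-ellipse semi-major axis a_t = (r₁ + r₂)/2 = (3690 + 18000)/2 = 10845 km.
At r₁ the circular-orbit speed is v₁ = √(μ/r₁) = 3.4100 km/s.
Transfer-orbit speed at r₁ (vis-viva): v_p = √[μ(2/r₁ − 1/a_t)] = 4.3931 km/s.
First burn Δv₁ = |v_p − v₁| = 0.9831 km/s.
At r₂, v₂ = √(μ/r₂) = 1.5439 km/s.
Transfer-orbit speed at r₂: v_a = √[μ(2/r₂ − 1/a_t)] = 0.90060 km/s.
Second burn Δv₂ = |v₂ − v_a| = 0.6433 km/s.
Total Δv = Δv₁ + Δv₂ = 1.626 km/s.

Δv = 1.63 km/s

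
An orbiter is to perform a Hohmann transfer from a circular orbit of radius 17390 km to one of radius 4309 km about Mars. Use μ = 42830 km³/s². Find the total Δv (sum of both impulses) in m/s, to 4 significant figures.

Transfer-ellipse semi-major axis a_t = (r₁ + r₂)/2 = (17390 + 4309)/2 = 10849.5 km.
At r₁ the circular-orbit speed is v₁ = √(μ/r₁) = 1.56937 km/s.
Transfer-orbit speed at r₁ (vis-viva equation): v_a = √[μ(2/r₁ − 1/a_t)] = 0.989026 km/s.
First burn Δv₁ = |v_a − v₁| = 0.5803 km/s.
Circular speed at r₂: v₂ = √(μ/r₂) = 3.15272 km/s.
Transfer-orbit speed at r₂: v_p = √[μ(2/r₂ − 1/a_t)] = 3.99145 km/s.
Second burn Δv₂ = |v₂ − v_p| = 0.8387 km/s.
Δv = Δv₁ + Δv₂ = 0.5803 + 0.8387 = 1.419 km/s.

Δv = 1419 m/s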